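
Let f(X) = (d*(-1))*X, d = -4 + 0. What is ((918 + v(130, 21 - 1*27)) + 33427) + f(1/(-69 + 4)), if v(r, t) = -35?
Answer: 2230146/65 ≈ 34310.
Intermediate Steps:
d = -4
f(X) = 4*X (f(X) = (-4*(-1))*X = 4*X)
((918 + v(130, 21 - 1*27)) + 33427) + f(1/(-69 + 4)) = ((918 - 35) + 33427) + 4/(-69 + 4) = (883 + 33427) + 4/(-65) = 34310 + 4*(-1/65) = 34310 - 4/65 = 2230146/65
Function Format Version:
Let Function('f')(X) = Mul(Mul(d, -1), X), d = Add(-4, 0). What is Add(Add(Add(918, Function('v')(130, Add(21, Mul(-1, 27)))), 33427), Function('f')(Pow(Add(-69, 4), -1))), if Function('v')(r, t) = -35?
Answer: Rational(2230146, 65) ≈ 34310.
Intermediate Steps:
d = -4
Function('f')(X) = Mul(4, X) (Function('f')(X) = Mul(Mul(-4, -1), X) = Mul(4, X))
Add(Add(Add(918, Function('v')(130, Add(21, Mul(-1, 27)))), 33427), Function('f')(Pow(Add(-69, 4), -1))) = Add(Add(Add(918, -35), 33427), Mul(4, Pow(Add(-69, 4), -1))) = Add(Add(883, 33427), Mul(4, Pow(-65, -1))) = Add(34310, Mul(4, Rational(-1, 65))) = Add(34310, Rational(-4, 65)) = Rational(2230146, 65)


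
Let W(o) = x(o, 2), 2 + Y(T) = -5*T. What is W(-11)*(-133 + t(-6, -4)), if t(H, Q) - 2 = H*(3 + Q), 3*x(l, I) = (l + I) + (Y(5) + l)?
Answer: 5875/3 ≈ 1958.3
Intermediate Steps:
Y(T) = -2 - 5*T
x(l, I) = -9 + I/3 + 2*l/3 (x(l, I) = ((l + I) + ((-2 - 5*5) + l))/3 = ((I + l) + ((-2 - 25) + l))/3 = ((I + l) + (-27 + l))/3 = (-27 + I + 2*l)/3 = -9 + I/3 + 2*l/3)
W(o) = -25/3 + 2*o/3 (W(o) = -9 + (⅓)*2 + 2*o/3 = -9 + ⅔ + 2*o/3 = -25/3 + 2*o/3)
t(H, Q) = 2 + H*(3 + Q)
W(-11)*(-133 + t(-6, -4)) = (-25/3 + (⅔)*(-11))*(-133 + (2 + 3*(-6) - 6*(-4))) = (-25/3 - 22/3)*(-133 + (2 - 18 + 24)) = -47*(-133 + 8)/3 = -47/3*(-125) = 5875/3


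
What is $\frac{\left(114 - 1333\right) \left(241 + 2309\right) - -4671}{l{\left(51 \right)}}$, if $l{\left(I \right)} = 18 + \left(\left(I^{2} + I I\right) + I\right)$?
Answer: $- \frac{147799}{251} \approx -588.84$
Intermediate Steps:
$l{\left(I \right)} = 18 + I + 2 I^{2}$ ($l{\left(I \right)} = 18 + \left(\left(I^{2} + I^{2}\right) + I\right) = 18 + \left(2 I^{2} + I\right) = 18 + \left(I + 2 I^{2}\right) = 18 + I + 2 I^{2}$)
$\frac{\left(114 - 1333\right) \left(241 + 2309\right) - -4671}{l{\left(51 \right)}} = \frac{\left(114 - 1333\right) \left(241 + 2309\right) - -4671}{18 + 51 + 2 \cdot 51^{2}} = \frac{\left(-1219\right) 2550 + 4671}{18 + 51 + 2 \cdot 2601} = \frac{-3108450 + 4671}{18 + 51 + 5202} = - \frac{3103779}{5271} = \left(-3103779\right) \frac{1}{5271} = - \frac{147799}{251}$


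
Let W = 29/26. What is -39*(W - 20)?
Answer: 1473/2 ≈ 736.50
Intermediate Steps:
W = 29/26 (W = 29*(1/26) = 29/26 ≈ 1.1154)
-39*(W - 20) = -39*(29/26 - 20) = -39*(-491/26) = 1473/2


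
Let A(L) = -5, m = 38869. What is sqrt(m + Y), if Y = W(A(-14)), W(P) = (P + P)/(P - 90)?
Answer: 3*sqrt(1559083)/19 ≈ 197.15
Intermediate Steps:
W(P) = 2*P/(-90 + P) (W(P) = (2*P)/(-90 + P) = 2*P/(-90 + P))
Y = 2/19 (Y = 2*(-5)/(-90 - 5) = 2*(-5)/(-95) = 2*(-5)*(-1/95) = 2/19 ≈ 0.10526)
sqrt(m + Y) = sqrt(38869 + 2/19) = sqrt(738513/19) = 3*sqrt(1559083)/19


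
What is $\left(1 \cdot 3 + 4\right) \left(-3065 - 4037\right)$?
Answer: $-49714$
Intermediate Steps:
$\left(1 \cdot 3 + 4\right) \left(-3065 - 4037\right) = \left(3 + 4\right) \left(-7102\right) = 7 \left(-7102\right) = -49714$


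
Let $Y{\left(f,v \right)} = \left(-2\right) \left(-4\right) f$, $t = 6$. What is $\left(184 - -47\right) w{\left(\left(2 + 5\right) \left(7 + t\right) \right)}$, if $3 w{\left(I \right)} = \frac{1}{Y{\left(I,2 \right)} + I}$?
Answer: $\frac{11}{117} \approx 0.094017$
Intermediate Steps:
$Y{\left(f,v \right)} = 8 f$
$w{\left(I \right)} = \frac{1}{27 I}$ ($w{\left(I \right)} = \frac{1}{3 \left(8 I + I\right)} = \frac{1}{3 \cdot 9 I} = \frac{\frac{1}{9} \frac{1}{I}}{3} = \frac{1}{27 I}$)
$\left(184 - -47\right) w{\left(\left(2 + 5\right) \left(7 + t\right) \right)} = \left(184 - -47\right) \frac{1}{27 \left(2 + 5\right) \left(7 + 6\right)} = \left(184 + 47\right) \frac{1}{27 \cdot 7 \cdot 13} = 231 \frac{1}{27 \cdot 91} = 231 \cdot \frac{1}{27} \cdot \frac{1}{91} = 231 \cdot \frac{1}{2457} = \frac{11}{117}$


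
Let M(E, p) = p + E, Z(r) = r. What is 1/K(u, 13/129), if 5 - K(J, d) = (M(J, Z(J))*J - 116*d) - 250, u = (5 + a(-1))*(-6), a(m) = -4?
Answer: 129/25115 ≈ 0.0051364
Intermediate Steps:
u = -6 (u = (5 - 4)*(-6) = 1*(-6) = -6)
M(E, p) = E + p
K(J, d) = 255 - 2*J**2 + 116*d (K(J, d) = 5 - (((J + J)*J - 116*d) - 250) = 5 - (((2*J)*J - 116*d) - 250) = 5 - ((2*J**2 - 116*d) - 250) = 5 - ((-116*d + 2*J**2) - 250) = 5 - (-250 - 116*d + 2*J**2) = 5 + (250 - 2*J**2 + 116*d) = 255 - 2*J**2 + 116*d)
1/K(u, 13/129) = 1/(255 - 2*(-6)**2 + 116*(13/129)) = 1/(255 - 2*36 + 116*(13*(1/129))) = 1/(255 - 72 + 116*(13/129)) = 1/(255 - 72 + 1508/129) = 1/(25115/129) = 129/25115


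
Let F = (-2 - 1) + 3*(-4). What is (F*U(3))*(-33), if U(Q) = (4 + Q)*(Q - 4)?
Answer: -3465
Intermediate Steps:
U(Q) = (-4 + Q)*(4 + Q) (U(Q) = (4 + Q)*(-4 + Q) = (-4 + Q)*(4 + Q))
F = -15 (F = -3 - 12 = -15)
(F*U(3))*(-33) = -15*(-16 + 3²)*(-33) = -15*(-16 + 9)*(-33) = -15*(-7)*(-33) = 105*(-33) = -3465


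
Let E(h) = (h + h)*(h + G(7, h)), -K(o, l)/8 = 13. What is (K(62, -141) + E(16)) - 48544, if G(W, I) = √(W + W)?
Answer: -48136 + 32*√14 ≈ -48016.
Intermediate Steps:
G(W, I) = √2*√W (G(W, I) = √(2*W) = √2*√W)
K(o, l) = -104 (K(o, l) = -8*13 = -104)
E(h) = 2*h*(h + √14) (E(h) = (h + h)*(h + √2*√7) = (2*h)*(h + √14) = 2*h*(h + √14))
(K(62, -141) + E(16)) - 48544 = (-104 + 2*16*(16 + √14)) - 48544 = (-104 + (512 + 32*√14)) - 48544 = (408 + 32*√14) - 48544 = -48136 + 32*√14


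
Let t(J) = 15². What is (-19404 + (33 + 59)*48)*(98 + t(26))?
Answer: -4841124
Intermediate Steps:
t(J) = 225
(-19404 + (33 + 59)*48)*(98 + t(26)) = (-19404 + (33 + 59)*48)*(98 + 225) = (-19404 + 92*48)*323 = (-19404 + 4416)*323 = -14988*323 = -4841124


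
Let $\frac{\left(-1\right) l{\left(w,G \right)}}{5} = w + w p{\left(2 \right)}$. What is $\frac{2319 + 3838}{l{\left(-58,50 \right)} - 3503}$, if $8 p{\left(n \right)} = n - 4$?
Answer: $- \frac{12314}{6571} \approx -1.874$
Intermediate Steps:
$p{\left(n \right)} = - \frac{1}{2} + \frac{n}{8}$ ($p{\left(n \right)} = \frac{n - 4}{8} = \frac{-4 + n}{8} = - \frac{1}{2} + \frac{n}{8}$)
$l{\left(w,G \right)} = - \frac{15 w}{4}$ ($l{\left(w,G \right)} = - 5 \left(w + w \left(- \frac{1}{2} + \frac{1}{8} \cdot 2\right)\right) = - 5 \left(w + w \left(- \frac{1}{2} + \frac{1}{4}\right)\right) = - 5 \left(w + w \left(- \frac{1}{4}\right)\right) = - 5 \left(w - \frac{w}{4}\right) = - 5 \frac{3 w}{4} = - \frac{15 w}{4}$)
$\frac{2319 + 3838}{l{\left(-58,50 \right)} - 3503} = \frac{2319 + 3838}{\left(- \frac{15}{4}\right) \left(-58\right) - 3503} = \frac{6157}{\frac{435}{2} - 3503} = \frac{6157}{- \frac{6571}{2}} = 6157 \left(- \frac{2}{6571}\right) = - \frac{12314}{6571}$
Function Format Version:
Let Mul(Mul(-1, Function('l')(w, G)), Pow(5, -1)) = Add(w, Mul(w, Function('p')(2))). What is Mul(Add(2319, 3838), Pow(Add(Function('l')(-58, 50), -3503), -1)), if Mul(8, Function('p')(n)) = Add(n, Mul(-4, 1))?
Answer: Rational(-12314, 6571) ≈ -1.8740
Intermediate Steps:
Function('p')(n) = Add(Rational(-1, 2), Mul(Rational(1, 8), n)) (Function('p')(n) = Mul(Rational(1, 8), Add(n, Mul(-4, 1))) = Mul(Rational(1, 8), Add(n, -4)) = Mul(Rational(1, 8), Add(-4, n)) = Add(Rational(-1, 2), Mul(Rational(1, 8), n)))
Function('l')(w, G) = Mul(Rational(-15, 4), w) (Function('l')(w, G) = Mul(-5, Add(w, Mul(w, Add(Rational(-1, 2), Mul(Rational(1, 8), 2))))) = Mul(-5, Add(w, Mul(w, Add(Rational(-1, 2), Rational(1, 4))))) = Mul(-5, Add(w, Mul(w, Rational(-1, 4)))) = Mul(-5, Add(w, Mul(Rational(-1, 4), w))) = Mul(-5, Mul(Rational(3, 4), w)) = Mul(Rational(-15, 4), w))
Mul(Add(2319, 3838), Pow(Add(Function('l')(-58, 50), -3503), -1)) = Mul(Add(2319, 3838), Pow(Add(Mul(Rational(-15, 4), -58), -3503), -1)) = Mul(6157, Pow(Add(Rational(435, 2), -3503), -1)) = Mul(6157, Pow(Rational(-6571, 2), -1)) = Mul(6157, Rational(-2, 6571)) = Rational(-12314, 6571)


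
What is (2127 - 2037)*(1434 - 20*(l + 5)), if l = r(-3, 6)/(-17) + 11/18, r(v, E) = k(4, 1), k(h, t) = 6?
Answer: 2033120/17 ≈ 1.1960e+5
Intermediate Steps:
r(v, E) = 6
l = 79/306 (l = 6/(-17) + 11/18 = 6*(-1/17) + 11*(1/18) = -6/17 + 11/18 = 79/306 ≈ 0.25817)
(2127 - 2037)*(1434 - 20*(l + 5)) = (2127 - 2037)*(1434 - 20*(79/306 + 5)) = 90*(1434 - 20*1609/306) = 90*(1434 - 16090/153) = 90*(203312/153) = 2033120/17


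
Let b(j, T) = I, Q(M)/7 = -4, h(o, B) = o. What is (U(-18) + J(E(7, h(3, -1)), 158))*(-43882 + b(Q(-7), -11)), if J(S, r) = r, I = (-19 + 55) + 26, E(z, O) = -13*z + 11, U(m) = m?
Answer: -6134800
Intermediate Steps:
Q(M) = -28 (Q(M) = 7*(-4) = -28)
E(z, O) = 11 - 13*z
I = 62 (I = 36 + 26 = 62)
b(j, T) = 62
(U(-18) + J(E(7, h(3, -1)), 158))*(-43882 + b(Q(-7), -11)) = (-18 + 158)*(-43882 + 62) = 140*(-43820) = -6134800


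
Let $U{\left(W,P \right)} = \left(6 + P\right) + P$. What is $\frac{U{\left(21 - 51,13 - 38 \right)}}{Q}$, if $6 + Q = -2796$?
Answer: $\frac{22}{1401} \approx 0.015703$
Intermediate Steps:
$Q = -2802$ ($Q = -6 - 2796 = -2802$)
$U{\left(W,P \right)} = 6 + 2 P$
$\frac{U{\left(21 - 51,13 - 38 \right)}}{Q} = \frac{6 + 2 \left(13 - 38\right)}{-2802} = \left(6 + 2 \left(13 - 38\right)\right) \left(- \frac{1}{2802}\right) = \left(6 + 2 \left(-25\right)\right) \left(- \frac{1}{2802}\right) = \left(6 - 50\right) \left(- \frac{1}{2802}\right) = \left(-44\right) \left(- \frac{1}{2802}\right) = \frac{22}{1401}$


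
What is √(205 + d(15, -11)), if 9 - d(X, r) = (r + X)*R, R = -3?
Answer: √226 ≈ 15.033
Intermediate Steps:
d(X, r) = 9 + 3*X + 3*r (d(X, r) = 9 - (r + X)*(-3) = 9 - (X + r)*(-3) = 9 - (-3*X - 3*r) = 9 + (3*X + 3*r) = 9 + 3*X + 3*r)
√(205 + d(15, -11)) = √(205 + (9 + 3*15 + 3*(-11))) = √(205 + (9 + 45 - 33)) = √(205 + 21) = √226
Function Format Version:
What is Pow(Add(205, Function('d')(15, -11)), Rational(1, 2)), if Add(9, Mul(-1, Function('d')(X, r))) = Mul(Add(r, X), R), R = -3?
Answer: Pow(226, Rational(1, 2)) ≈ 15.033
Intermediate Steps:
Function('d')(X, r) = Add(9, Mul(3, X), Mul(3, r)) (Function('d')(X, r) = Add(9, Mul(-1, Mul(Add(r, X), -3))) = Add(9, Mul(-1, Mul(Add(X, r), -3))) = Add(9, Mul(-1, Add(Mul(-3, X), Mul(-3, r)))) = Add(9, Add(Mul(3, X), Mul(3, r))) = Add(9, Mul(3, X), Mul(3, r)))
Pow(Add(205, Function('d')(15, -11)), Rational(1, 2)) = Pow(Add(205, Add(9, Mul(3, 15), Mul(3, -11))), Rational(1, 2)) = Pow(Add(205, Add(9, 45, -33)), Rational(1, 2)) = Pow(Add(205, 21), Rational(1, 2)) = Pow(226, Rational(1, 2))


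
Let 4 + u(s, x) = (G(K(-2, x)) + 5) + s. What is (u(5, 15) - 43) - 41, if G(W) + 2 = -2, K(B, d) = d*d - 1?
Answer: -82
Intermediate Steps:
K(B, d) = -1 + d² (K(B, d) = d² - 1 = -1 + d²)
G(W) = -4 (G(W) = -2 - 2 = -4)
u(s, x) = -3 + s (u(s, x) = -4 + ((-4 + 5) + s) = -4 + (1 + s) = -3 + s)
(u(5, 15) - 43) - 41 = ((-3 + 5) - 43) - 41 = (2 - 43) - 41 = -41 - 41 = -82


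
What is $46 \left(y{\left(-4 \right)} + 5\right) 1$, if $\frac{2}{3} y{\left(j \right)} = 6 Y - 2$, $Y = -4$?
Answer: $-1564$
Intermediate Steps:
$y{\left(j \right)} = -39$ ($y{\left(j \right)} = \frac{3 \left(6 \left(-4\right) - 2\right)}{2} = \frac{3 \left(-24 - 2\right)}{2} = \frac{3}{2} \left(-26\right) = -39$)
$46 \left(y{\left(-4 \right)} + 5\right) 1 = 46 \left(-39 + 5\right) 1 = 46 \left(\left(-34\right) 1\right) = 46 \left(-34\right) = -1564$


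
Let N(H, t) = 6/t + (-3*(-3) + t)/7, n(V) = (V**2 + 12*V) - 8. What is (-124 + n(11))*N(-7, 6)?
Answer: 2662/7 ≈ 380.29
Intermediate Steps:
n(V) = -8 + V**2 + 12*V
N(H, t) = 9/7 + 6/t + t/7 (N(H, t) = 6/t + (9 + t)*(1/7) = 6/t + (9/7 + t/7) = 9/7 + 6/t + t/7)
(-124 + n(11))*N(-7, 6) = (-124 + (-8 + 11**2 + 12*11))*((1/7)*(42 + 6*(9 + 6))/6) = (-124 + (-8 + 121 + 132))*((1/7)*(1/6)*(42 + 6*15)) = (-124 + 245)*((1/7)*(1/6)*(42 + 90)) = 121*((1/7)*(1/6)*132) = 121*(22/7) = 2662/7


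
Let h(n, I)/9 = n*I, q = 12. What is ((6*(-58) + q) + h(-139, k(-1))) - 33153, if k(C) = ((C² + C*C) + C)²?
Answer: -34740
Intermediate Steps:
k(C) = (C + 2*C²)² (k(C) = ((C² + C²) + C)² = (2*C² + C)² = (C + 2*C²)²)
h(n, I) = 9*I*n (h(n, I) = 9*(n*I) = 9*(I*n) = 9*I*n)
((6*(-58) + q) + h(-139, k(-1))) - 33153 = ((6*(-58) + 12) + 9*((-1)²*(1 + 2*(-1))²)*(-139)) - 33153 = ((-348 + 12) + 9*(1*(1 - 2)²)*(-139)) - 33153 = (-336 + 9*(1*(-1)²)*(-139)) - 33153 = (-336 + 9*(1*1)*(-139)) - 33153 = (-336 + 9*1*(-139)) - 33153 = (-336 - 1251) - 33153 = -1587 - 33153 = -34740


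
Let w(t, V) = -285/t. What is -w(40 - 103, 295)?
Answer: -95/21 ≈ -4.5238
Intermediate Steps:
-w(40 - 103, 295) = -(-285)/(40 - 103) = -(-285)/(-63) = -(-285)*(-1)/63 = -1*95/21 = -95/21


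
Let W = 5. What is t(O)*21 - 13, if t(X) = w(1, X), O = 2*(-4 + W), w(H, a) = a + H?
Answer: 50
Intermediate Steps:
w(H, a) = H + a
O = 2 (O = 2*(-4 + 5) = 2*1 = 2)
t(X) = 1 + X
t(O)*21 - 13 = (1 + 2)*21 - 13 = 3*21 - 13 = 63 - 13 = 50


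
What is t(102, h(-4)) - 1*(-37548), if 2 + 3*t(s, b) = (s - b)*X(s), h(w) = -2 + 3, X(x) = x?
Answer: 122944/3 ≈ 40981.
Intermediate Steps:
h(w) = 1
t(s, b) = -⅔ + s*(s - b)/3 (t(s, b) = -⅔ + ((s - b)*s)/3 = -⅔ + (s*(s - b))/3 = -⅔ + s*(s - b)/3)
t(102, h(-4)) - 1*(-37548) = (-⅔ + (⅓)*102² - ⅓*1*102) - 1*(-37548) = (-⅔ + (⅓)*10404 - 34) + 37548 = (-⅔ + 3468 - 34) + 37548 = 10300/3 + 37548 = 122944/3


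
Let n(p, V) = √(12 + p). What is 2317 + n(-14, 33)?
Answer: 2317 + I*√2 ≈ 2317.0 + 1.4142*I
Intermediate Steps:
2317 + n(-14, 33) = 2317 + √(12 - 14) = 2317 + √(-2) = 2317 + I*√2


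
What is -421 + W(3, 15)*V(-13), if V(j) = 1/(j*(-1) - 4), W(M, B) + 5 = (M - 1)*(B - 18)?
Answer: -3800/9 ≈ -422.22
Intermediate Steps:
W(M, B) = -5 + (-1 + M)*(-18 + B) (W(M, B) = -5 + (M - 1)*(B - 18) = -5 + (-1 + M)*(-18 + B))
V(j) = 1/(-4 - j) (V(j) = 1/(-j - 4) = 1/(-4 - j))
-421 + W(3, 15)*V(-13) = -421 + (13 - 1*15 - 18*3 + 15*3)*(-1/(4 - 13)) = -421 + (13 - 15 - 54 + 45)*(-1/(-9)) = -421 - (-11)*(-1)/9 = -421 - 11*1/9 = -421 - 11/9 = -3800/9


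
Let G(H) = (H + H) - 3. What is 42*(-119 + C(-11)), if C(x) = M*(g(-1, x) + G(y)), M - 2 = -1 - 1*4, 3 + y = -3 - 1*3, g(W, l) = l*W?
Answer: -3738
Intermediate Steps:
g(W, l) = W*l
y = -9 (y = -3 + (-3 - 1*3) = -3 + (-3 - 3) = -3 - 6 = -9)
G(H) = -3 + 2*H (G(H) = 2*H - 3 = -3 + 2*H)
M = -3 (M = 2 + (-1 - 1*4) = 2 + (-1 - 4) = 2 - 5 = -3)
C(x) = 63 + 3*x (C(x) = -3*(-x + (-3 + 2*(-9))) = -3*(-x + (-3 - 18)) = -3*(-x - 21) = -3*(-21 - x) = 63 + 3*x)
42*(-119 + C(-11)) = 42*(-119 + (63 + 3*(-11))) = 42*(-119 + (63 - 33)) = 42*(-119 + 30) = 42*(-89) = -3738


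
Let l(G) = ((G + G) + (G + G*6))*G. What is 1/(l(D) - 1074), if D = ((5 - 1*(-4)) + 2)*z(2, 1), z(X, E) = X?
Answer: 1/3282 ≈ 0.00030469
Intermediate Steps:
D = 22 (D = ((5 - 1*(-4)) + 2)*2 = ((5 + 4) + 2)*2 = (9 + 2)*2 = 11*2 = 22)
l(G) = 9*G² (l(G) = (2*G + (G + 6*G))*G = (2*G + 7*G)*G = (9*G)*G = 9*G²)
1/(l(D) - 1074) = 1/(9*22² - 1074) = 1/(9*484 - 1074) = 1/(4356 - 1074) = 1/3282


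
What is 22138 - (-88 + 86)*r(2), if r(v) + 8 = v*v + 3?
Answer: 22136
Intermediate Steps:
r(v) = -5 + v² (r(v) = -8 + (v*v + 3) = -8 + (v² + 3) = -8 + (3 + v²) = -5 + v²)
22138 - (-88 + 86)*r(2) = 22138 - (-88 + 86)*(-5 + 2²) = 22138 - (-2)*(-5 + 4) = 22138 - (-2)*(-1) = 22138 - 1*2 = 22138 - 2 = 22136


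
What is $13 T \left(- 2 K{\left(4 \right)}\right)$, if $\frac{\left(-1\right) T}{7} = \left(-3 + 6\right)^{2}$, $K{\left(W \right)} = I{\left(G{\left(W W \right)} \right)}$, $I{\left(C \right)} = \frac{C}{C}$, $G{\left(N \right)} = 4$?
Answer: $1638$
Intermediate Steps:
$I{\left(C \right)} = 1$
$K{\left(W \right)} = 1$
$T = -63$ ($T = - 7 \left(-3 + 6\right)^{2} = - 7 \cdot 3^{2} = \left(-7\right) 9 = -63$)
$13 T \left(- 2 K{\left(4 \right)}\right) = 13 \left(-63\right) \left(\left(-2\right) 1\right) = \left(-819\right) \left(-2\right) = 1638$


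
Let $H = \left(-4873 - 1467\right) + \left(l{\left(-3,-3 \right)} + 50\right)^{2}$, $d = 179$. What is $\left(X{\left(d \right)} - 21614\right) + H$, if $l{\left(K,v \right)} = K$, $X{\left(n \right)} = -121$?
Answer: $-25866$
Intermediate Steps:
$H = -4131$ ($H = \left(-4873 - 1467\right) + \left(-3 + 50\right)^{2} = -6340 + 47^{2} = -6340 + 2209 = -4131$)
$\left(X{\left(d \right)} - 21614\right) + H = \left(-121 - 21614\right) - 4131 = -21735 - 4131 = -25866$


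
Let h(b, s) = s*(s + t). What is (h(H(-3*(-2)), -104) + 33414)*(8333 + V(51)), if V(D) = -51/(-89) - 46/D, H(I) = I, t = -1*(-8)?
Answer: 547132965204/1513 ≈ 3.6162e+8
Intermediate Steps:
t = 8
V(D) = 51/89 - 46/D (V(D) = -51*(-1/89) - 46/D = 51/89 - 46/D)
h(b, s) = s*(8 + s) (h(b, s) = s*(s + 8) = s*(8 + s))
(h(H(-3*(-2)), -104) + 33414)*(8333 + V(51)) = (-104*(8 - 104) + 33414)*(8333 + (51/89 - 46/51)) = (-104*(-96) + 33414)*(8333 + (51/89 - 46*1/51)) = (9984 + 33414)*(8333 + (51/89 - 46/51)) = 43398*(8333 - 1493/4539) = 43398*(37821994/4539) = 547132965204/1513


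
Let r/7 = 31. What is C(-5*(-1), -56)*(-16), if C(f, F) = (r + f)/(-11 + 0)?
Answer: 3552/11 ≈ 322.91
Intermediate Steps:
r = 217 (r = 7*31 = 217)
C(f, F) = -217/11 - f/11 (C(f, F) = (217 + f)/(-11 + 0) = (217 + f)/(-11) = (217 + f)*(-1/11) = -217/11 - f/11)
C(-5*(-1), -56)*(-16) = (-217/11 - (-5)*(-1)/11)*(-16) = (-217/11 - 1/11*5)*(-16) = (-217/11 - 5/11)*(-16) = -222/11*(-16) = 3552/11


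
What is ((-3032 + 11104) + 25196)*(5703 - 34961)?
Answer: -973355144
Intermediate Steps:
((-3032 + 11104) + 25196)*(5703 - 34961) = (8072 + 25196)*(-29258) = 33268*(-29258) = -973355144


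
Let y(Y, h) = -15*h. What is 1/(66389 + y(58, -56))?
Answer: 1/67229 ≈ 1.4875e-5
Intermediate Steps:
1/(66389 + y(58, -56)) = 1/(66389 - 15*(-56)) = 1/(66389 + 840) = 1/67229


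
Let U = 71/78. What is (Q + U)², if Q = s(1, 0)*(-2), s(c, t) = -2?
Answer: 146689/6084 ≈ 24.111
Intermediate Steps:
U = 71/78 (U = 71*(1/78) = 71/78 ≈ 0.91026)
Q = 4 (Q = -2*(-2) = 4)
(Q + U)² = (4 + 71/78)² = (383/78)² = 146689/6084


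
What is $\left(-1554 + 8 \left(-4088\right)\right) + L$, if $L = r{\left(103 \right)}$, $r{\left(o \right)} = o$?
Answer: $-34155$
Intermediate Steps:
$L = 103$
$\left(-1554 + 8 \left(-4088\right)\right) + L = \left(-1554 + 8 \left(-4088\right)\right) + 103 = \left(-1554 - 32704\right) + 103 = -34258 + 103 = -34155$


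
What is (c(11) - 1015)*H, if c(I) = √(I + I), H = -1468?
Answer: 1490020 - 1468*√22 ≈ 1.4831e+6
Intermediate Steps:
c(I) = √2*√I (c(I) = √(2*I) = √2*√I)
(c(11) - 1015)*H = (√2*√11 - 1015)*(-1468) = (√22 - 1015)*(-1468) = (-1015 + √22)*(-1468) = 1490020 - 1468*√22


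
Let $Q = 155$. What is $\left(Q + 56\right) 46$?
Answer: $9706$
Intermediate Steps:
$\left(Q + 56\right) 46 = \left(155 + 56\right) 46 = 211 \cdot 46 = 9706$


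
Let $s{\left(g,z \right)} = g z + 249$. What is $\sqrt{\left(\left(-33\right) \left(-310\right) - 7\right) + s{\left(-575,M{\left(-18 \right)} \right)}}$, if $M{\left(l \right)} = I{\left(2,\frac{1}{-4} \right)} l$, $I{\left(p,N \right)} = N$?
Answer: $\frac{\sqrt{31538}}{2} \approx 88.795$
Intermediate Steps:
$M{\left(l \right)} = - \frac{l}{4}$ ($M{\left(l \right)} = \frac{l}{-4} = - \frac{l}{4}$)
$s{\left(g,z \right)} = 249 + g z$
$\sqrt{\left(\left(-33\right) \left(-310\right) - 7\right) + s{\left(-575,M{\left(-18 \right)} \right)}} = \sqrt{\left(\left(-33\right) \left(-310\right) - 7\right) + \left(249 - 575 \left(\left(- \frac{1}{4}\right) \left(-18\right)\right)\right)} = \sqrt{\left(10230 - 7\right) + \left(249 - \frac{5175}{2}\right)} = \sqrt{10223 + \left(249 - \frac{5175}{2}\right)} = \sqrt{10223 - \frac{4677}{2}} = \sqrt{\frac{15769}{2}} = \frac{\sqrt{31538}}{2}$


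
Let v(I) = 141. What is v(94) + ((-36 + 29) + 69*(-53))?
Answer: -3523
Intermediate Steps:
v(94) + ((-36 + 29) + 69*(-53)) = 141 + ((-36 + 29) + 69*(-53)) = 141 + (-7 - 3657) = 141 - 3664 = -3523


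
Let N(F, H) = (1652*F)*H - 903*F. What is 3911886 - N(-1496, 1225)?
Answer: 3030016198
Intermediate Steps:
N(F, H) = -903*F + 1652*F*H (N(F, H) = 1652*F*H - 903*F = -903*F + 1652*F*H)
3911886 - N(-1496, 1225) = 3911886 - 7*(-1496)*(-129 + 236*1225) = 3911886 - 7*(-1496)*(-129 + 289100) = 3911886 - 7*(-1496)*288971 = 3911886 - 1*(-3026104312) = 3911886 + 3026104312 = 3030016198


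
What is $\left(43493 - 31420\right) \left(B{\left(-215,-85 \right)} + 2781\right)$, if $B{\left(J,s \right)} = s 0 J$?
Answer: $33575013$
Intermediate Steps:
$B{\left(J,s \right)} = 0$ ($B{\left(J,s \right)} = 0 J = 0$)
$\left(43493 - 31420\right) \left(B{\left(-215,-85 \right)} + 2781\right) = \left(43493 - 31420\right) \left(0 + 2781\right) = 12073 \cdot 2781 = 33575013$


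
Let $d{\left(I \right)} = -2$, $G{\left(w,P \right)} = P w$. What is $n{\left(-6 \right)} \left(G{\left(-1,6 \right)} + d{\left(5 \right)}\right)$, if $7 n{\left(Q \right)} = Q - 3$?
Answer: $\frac{72}{7} \approx 10.286$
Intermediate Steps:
$n{\left(Q \right)} = - \frac{3}{7} + \frac{Q}{7}$ ($n{\left(Q \right)} = \frac{Q - 3}{7} = \frac{-3 + Q}{7} = - \frac{3}{7} + \frac{Q}{7}$)
$n{\left(-6 \right)} \left(G{\left(-1,6 \right)} + d{\left(5 \right)}\right) = \left(- \frac{3}{7} + \frac{1}{7} \left(-6\right)\right) \left(6 \left(-1\right) - 2\right) = \left(- \frac{3}{7} - \frac{6}{7}\right) \left(-6 - 2\right) = \left(- \frac{9}{7}\right) \left(-8\right) = \frac{72}{7}$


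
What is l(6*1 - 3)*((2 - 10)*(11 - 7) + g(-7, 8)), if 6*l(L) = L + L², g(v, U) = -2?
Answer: -68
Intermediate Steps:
l(L) = L/6 + L²/6 (l(L) = (L + L²)/6 = L/6 + L²/6)
l(6*1 - 3)*((2 - 10)*(11 - 7) + g(-7, 8)) = ((6*1 - 3)*(1 + (6*1 - 3))/6)*((2 - 10)*(11 - 7) - 2) = ((6 - 3)*(1 + (6 - 3))/6)*(-8*4 - 2) = ((⅙)*3*(1 + 3))*(-32 - 2) = ((⅙)*3*4)*(-34) = 2*(-34) = -68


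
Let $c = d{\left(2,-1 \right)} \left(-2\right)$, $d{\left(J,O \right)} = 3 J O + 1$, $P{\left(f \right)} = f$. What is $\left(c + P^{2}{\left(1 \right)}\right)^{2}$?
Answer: $121$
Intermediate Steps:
$d{\left(J,O \right)} = 1 + 3 J O$ ($d{\left(J,O \right)} = 3 J O + 1 = 1 + 3 J O$)
$c = 10$ ($c = \left(1 + 3 \cdot 2 \left(-1\right)\right) \left(-2\right) = \left(1 - 6\right) \left(-2\right) = \left(-5\right) \left(-2\right) = 10$)
$\left(c + P^{2}{\left(1 \right)}\right)^{2} = \left(10 + 1^{2}\right)^{2} = \left(10 + 1\right)^{2} = 11^{2} = 121$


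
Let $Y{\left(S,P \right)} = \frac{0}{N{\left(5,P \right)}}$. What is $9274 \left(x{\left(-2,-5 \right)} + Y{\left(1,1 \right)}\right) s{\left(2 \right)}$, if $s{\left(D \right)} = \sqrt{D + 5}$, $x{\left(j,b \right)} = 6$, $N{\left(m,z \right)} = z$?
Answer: $55644 \sqrt{7} \approx 1.4722 \cdot 10^{5}$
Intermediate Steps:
$s{\left(D \right)} = \sqrt{5 + D}$
$Y{\left(S,P \right)} = 0$ ($Y{\left(S,P \right)} = \frac{0}{P} = 0$)
$9274 \left(x{\left(-2,-5 \right)} + Y{\left(1,1 \right)}\right) s{\left(2 \right)} = 9274 \left(6 + 0\right) \sqrt{5 + 2} = 9274 \cdot 6 \sqrt{7} = 55644 \sqrt{7}$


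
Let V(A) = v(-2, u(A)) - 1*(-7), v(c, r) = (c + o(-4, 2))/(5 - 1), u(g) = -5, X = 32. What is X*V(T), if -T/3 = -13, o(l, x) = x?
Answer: 224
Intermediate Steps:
T = 39 (T = -3*(-13) = 39)
v(c, r) = ½ + c/4 (v(c, r) = (c + 2)/(5 - 1) = (2 + c)/4 = (2 + c)*(¼) = ½ + c/4)
V(A) = 7 (V(A) = (½ + (¼)*(-2)) - 1*(-7) = (½ - ½) + 7 = 0 + 7 = 7)
X*V(T) = 32*7 = 224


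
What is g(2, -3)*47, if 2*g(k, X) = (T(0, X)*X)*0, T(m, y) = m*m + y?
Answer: 0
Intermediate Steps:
T(m, y) = y + m**2 (T(m, y) = m**2 + y = y + m**2)
g(k, X) = 0 (g(k, X) = (((X + 0**2)*X)*0)/2 = (((X + 0)*X)*0)/2 = ((X*X)*0)/2 = (X**2*0)/2 = (1/2)*0 = 0)
g(2, -3)*47 = 0*47 = 0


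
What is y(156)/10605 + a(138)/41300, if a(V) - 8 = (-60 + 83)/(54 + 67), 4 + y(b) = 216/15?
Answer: 357037/302836380 ≈ 0.0011790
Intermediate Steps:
y(b) = 52/5 (y(b) = -4 + 216/15 = -4 + 216*(1/15) = -4 + 72/5 = 52/5)
a(V) = 991/121 (a(V) = 8 + (-60 + 83)/(54 + 67) = 8 + 23/121 = 991/121)
y(156)/10605 + a(138)/41300 = (52/5)/10605 + (991/121)/41300 = (52/5)*(1/10605) + (991/121)*(1/41300) = 52/53025 + 991/4997300 = 357037/302836380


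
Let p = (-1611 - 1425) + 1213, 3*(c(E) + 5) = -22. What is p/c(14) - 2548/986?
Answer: 2649079/18241 ≈ 145.23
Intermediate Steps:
c(E) = -37/3 (c(E) = -5 + (⅓)*(-22) = -5 - 22/3 = -37/3)
p = -1823 (p = -3036 + 1213 = -1823)
p/c(14) - 2548/986 = -1823/(-37/3) - 2548/986 = -1823*(-3/37) - 2548*1/986 = 5469/37 - 1274/493 = 2649079/18241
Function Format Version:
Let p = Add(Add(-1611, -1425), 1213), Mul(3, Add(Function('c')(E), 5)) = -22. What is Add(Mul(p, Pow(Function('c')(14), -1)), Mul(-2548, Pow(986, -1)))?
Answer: Rational(2649079, 18241) ≈ 145.23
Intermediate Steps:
Function('c')(E) = Rational(-37, 3) (Function('c')(E) = Add(-5, Mul(Rational(1, 3), -22)) = Add(-5, Rational(-22, 3)) = Rational(-37, 3))
p = -1823 (p = Add(-3036, 1213) = -1823)
Add(Mul(p, Pow(Function('c')(14), -1)), Mul(-2548, Pow(986, -1))) = Add(Mul(-1823, Pow(Rational(-37, 3), -1)), Mul(-2548, Pow(986, -1))) = Add(Mul(-1823, Rational(-3, 37)), Mul(-2548, Rational(1, 986))) = Add(Rational(5469, 37), Rational(-1274, 493)) = Rational(2649079, 18241)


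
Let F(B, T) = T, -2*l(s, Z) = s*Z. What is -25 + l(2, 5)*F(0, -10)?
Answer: 25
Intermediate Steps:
l(s, Z) = -Z*s/2 (l(s, Z) = -s*Z/2 = -Z*s/2)
-25 + l(2, 5)*F(0, -10) = -25 - ½*5*2*(-10) = -25 - 5*(-10) = -25 + 50 = 25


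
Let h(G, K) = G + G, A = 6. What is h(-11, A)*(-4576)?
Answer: 100672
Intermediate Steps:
h(G, K) = 2*G
h(-11, A)*(-4576) = (2*(-11))*(-4576) = -22*(-4576) = 100672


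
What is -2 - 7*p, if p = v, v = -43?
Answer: 299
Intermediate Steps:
p = -43
-2 - 7*p = -2 - 7*(-43) = -2 + 301 = 299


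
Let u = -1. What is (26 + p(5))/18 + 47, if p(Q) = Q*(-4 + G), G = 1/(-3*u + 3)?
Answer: 5117/108 ≈ 47.380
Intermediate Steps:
G = ⅙ (G = 1/(-3*(-1) + 3) = 1/(3 + 3) = 1/6 = ⅙ ≈ 0.16667)
p(Q) = -23*Q/6 (p(Q) = Q*(-4 + ⅙) = Q*(-23/6) = -23*Q/6)
(26 + p(5))/18 + 47 = (26 - 23/6*5)/18 + 47 = (26 - 115/6)*(1/18) + 47 = (41/6)*(1/18) + 47 = 41/108 + 47 = 5117/108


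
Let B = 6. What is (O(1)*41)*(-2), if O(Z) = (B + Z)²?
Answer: -4018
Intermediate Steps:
O(Z) = (6 + Z)²
(O(1)*41)*(-2) = ((6 + 1)²*41)*(-2) = (7²*41)*(-2) = (49*41)*(-2) = 2009*(-2) = -4018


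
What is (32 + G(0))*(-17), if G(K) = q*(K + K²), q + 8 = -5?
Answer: -544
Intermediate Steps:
q = -13 (q = -8 - 5 = -13)
G(K) = -13*K - 13*K² (G(K) = -13*(K + K²) = -13*K - 13*K²)
(32 + G(0))*(-17) = (32 - 13*0*(1 + 0))*(-17) = (32 - 13*0*1)*(-17) = (32 + 0)*(-17) = 32*(-17) = -544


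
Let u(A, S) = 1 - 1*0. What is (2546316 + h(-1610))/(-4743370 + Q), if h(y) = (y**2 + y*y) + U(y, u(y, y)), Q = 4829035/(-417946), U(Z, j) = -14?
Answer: -3230932388892/1982477347055 ≈ -1.6297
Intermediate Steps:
u(A, S) = 1 (u(A, S) = 1 + 0 = 1)
Q = -4829035/417946 (Q = 4829035*(-1/417946) = -4829035/417946 ≈ -11.554)
h(y) = -14 + 2*y**2 (h(y) = (y**2 + y*y) - 14 = (y**2 + y**2) - 14 = 2*y**2 - 14 = -14 + 2*y**2)
(2546316 + h(-1610))/(-4743370 + Q) = (2546316 + (-14 + 2*(-1610)**2))/(-4743370 - 4829035/417946) = (2546316 + (-14 + 2*2592100))/(-1982477347055/417946) = (2546316 + (-14 + 5184200))*(-417946/1982477347055) = (2546316 + 5184186)*(-417946/1982477347055) = 7730502*(-417946/1982477347055) = -3230932388892/1982477347055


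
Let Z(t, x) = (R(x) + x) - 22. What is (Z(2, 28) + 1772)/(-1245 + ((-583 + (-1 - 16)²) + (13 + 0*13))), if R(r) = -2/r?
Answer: -24891/21364 ≈ -1.1651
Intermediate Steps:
Z(t, x) = -22 + x - 2/x (Z(t, x) = (-2/x + x) - 22 = (x - 2/x) - 22 = -22 + x - 2/x)
(Z(2, 28) + 1772)/(-1245 + ((-583 + (-1 - 16)²) + (13 + 0*13))) = ((-22 + 28 - 2/28) + 1772)/(-1245 + ((-583 + (-1 - 16)²) + (13 + 0*13))) = ((-22 + 28 - 2*1/28) + 1772)/(-1245 + ((-583 + (-17)²) + (13 + 0))) = ((-22 + 28 - 1/14) + 1772)/(-1245 + ((-583 + 289) + 13)) = (83/14 + 1772)/(-1245 + (-294 + 13)) = 24891/(14*(-1245 - 281)) = (24891/14)/(-1526) = (24891/14)*(-1/1526) = -24891/21364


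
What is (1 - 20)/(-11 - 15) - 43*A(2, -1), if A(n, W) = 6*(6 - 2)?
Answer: -26813/26 ≈ -1031.3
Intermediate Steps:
A(n, W) = 24 (A(n, W) = 6*4 = 24)
(1 - 20)/(-11 - 15) - 43*A(2, -1) = (1 - 20)/(-11 - 15) - 43*24 = -19/(-26) - 1032 = -19*(-1/26) - 1032 = 19/26 - 1032 = -26813/26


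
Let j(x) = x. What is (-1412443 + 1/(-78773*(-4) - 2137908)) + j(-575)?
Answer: -2575671818689/1822816 ≈ -1.4130e+6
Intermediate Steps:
(-1412443 + 1/(-78773*(-4) - 2137908)) + j(-575) = (-1412443 + 1/(-78773*(-4) - 2137908)) - 575 = (-1412443 + 1/(315092 - 2137908)) - 575 = (-1412443 + 1/(-1822816)) - 575 = (-1412443 - 1/1822816) - 575 = -2574623699489/1822816 - 575 = -2575671818689/1822816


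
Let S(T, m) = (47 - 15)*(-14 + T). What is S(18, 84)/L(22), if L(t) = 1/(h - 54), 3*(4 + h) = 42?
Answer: -5632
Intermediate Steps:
h = 10 (h = -4 + (1/3)*42 = -4 + 14 = 10)
S(T, m) = -448 + 32*T (S(T, m) = 32*(-14 + T) = -448 + 32*T)
L(t) = -1/44 (L(t) = 1/(10 - 54) = 1/(-44) = -1/44)
S(18, 84)/L(22) = (-448 + 32*18)/(-1/44) = (-448 + 576)*(-44) = 128*(-44) = -5632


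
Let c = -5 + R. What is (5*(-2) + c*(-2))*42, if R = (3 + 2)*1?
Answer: -420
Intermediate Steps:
R = 5 (R = 5*1 = 5)
c = 0 (c = -5 + 5 = 0)
(5*(-2) + c*(-2))*42 = (5*(-2) + 0*(-2))*42 = (-10 + 0)*42 = -10*42 = -420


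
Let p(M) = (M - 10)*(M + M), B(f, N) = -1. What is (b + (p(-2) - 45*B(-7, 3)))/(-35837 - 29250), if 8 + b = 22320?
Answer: -22405/65087 ≈ -0.34423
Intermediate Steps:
b = 22312 (b = -8 + 22320 = 22312)
p(M) = 2*M*(-10 + M) (p(M) = (-10 + M)*(2*M) = 2*M*(-10 + M))
(b + (p(-2) - 45*B(-7, 3)))/(-35837 - 29250) = (22312 + (2*(-2)*(-10 - 2) - 45*(-1)))/(-35837 - 29250) = (22312 + (2*(-2)*(-12) + 45))/(-65087) = (22312 + (48 + 45))*(-1/65087) = (22312 + 93)*(-1/65087) = 22405*(-1/65087) = -22405/65087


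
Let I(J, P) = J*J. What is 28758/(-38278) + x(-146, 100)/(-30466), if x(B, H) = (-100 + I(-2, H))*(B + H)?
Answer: -261294219/291544387 ≈ -0.89624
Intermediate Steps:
I(J, P) = J**2
x(B, H) = -96*B - 96*H (x(B, H) = (-100 + (-2)**2)*(B + H) = (-100 + 4)*(B + H) = -96*(B + H) = -96*B - 96*H)
28758/(-38278) + x(-146, 100)/(-30466) = 28758/(-38278) + (-96*(-146) - 96*100)/(-30466) = 28758*(-1/38278) + (14016 - 9600)*(-1/30466) = -14379/19139 + 4416*(-1/30466) = -14379/19139 - 2208/15233 = -261294219/291544387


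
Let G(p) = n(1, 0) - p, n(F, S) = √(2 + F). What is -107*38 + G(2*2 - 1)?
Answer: -4069 + √3 ≈ -4067.3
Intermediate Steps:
G(p) = √3 - p (G(p) = √(2 + 1) - p = √3 - p)
-107*38 + G(2*2 - 1) = -107*38 + (√3 - (2*2 - 1)) = -4066 + (√3 - (4 - 1)) = -4066 + (√3 - 1*3) = -4066 + (√3 - 3) = -4066 + (-3 + √3) = -4069 + √3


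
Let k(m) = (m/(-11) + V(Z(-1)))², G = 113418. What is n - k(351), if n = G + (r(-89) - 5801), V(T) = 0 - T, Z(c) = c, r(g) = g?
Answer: 12895288/121 ≈ 1.0657e+5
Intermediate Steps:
V(T) = -T
n = 107528 (n = 113418 + (-89 - 5801) = 113418 - 5890 = 107528)
k(m) = (1 - m/11)² (k(m) = (m/(-11) - 1*(-1))² = (m*(-1/11) + 1)² = (-m/11 + 1)² = (1 - m/11)²)
n - k(351) = 107528 - (-11 + 351)²/121 = 107528 - 340²/121 = 107528 - 115600/121 = 12895288/121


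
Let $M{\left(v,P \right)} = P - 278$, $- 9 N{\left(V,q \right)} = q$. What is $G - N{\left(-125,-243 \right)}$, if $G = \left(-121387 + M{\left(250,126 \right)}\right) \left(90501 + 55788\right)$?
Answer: $-17779818798$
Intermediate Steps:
$N{\left(V,q \right)} = - \frac{q}{9}$
$M{\left(v,P \right)} = -278 + P$
$G = -17779818771$ ($G = \left(-121387 + \left(-278 + 126\right)\right) \left(90501 + 55788\right) = \left(-121387 - 152\right) 146289 = \left(-121539\right) 146289 = -17779818771$)
$G - N{\left(-125,-243 \right)} = -17779818771 - \left(- \frac{1}{9}\right) \left(-243\right) = -17779818771 - 27 = -17779818798$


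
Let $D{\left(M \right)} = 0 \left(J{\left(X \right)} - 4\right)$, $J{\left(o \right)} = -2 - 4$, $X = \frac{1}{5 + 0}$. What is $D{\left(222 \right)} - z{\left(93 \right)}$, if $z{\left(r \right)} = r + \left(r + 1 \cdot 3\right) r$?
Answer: $-9021$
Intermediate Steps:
$X = \frac{1}{5} \approx 0.2$
$J{\left(o \right)} = -6$
$z{\left(r \right)} = r + r \left(3 + r\right)$ ($z{\left(r \right)} = r + \left(r + 3\right) r = r + \left(3 + r\right) r = r + r \left(3 + r\right)$)
$D{\left(M \right)} = 0$ ($D{\left(M \right)} = 0 \left(-6 - 4\right) = 0 \left(-10\right) = 0$)
$D{\left(222 \right)} - z{\left(93 \right)} = 0 - 93 \left(4 + 93\right) = 0 - 93 \cdot 97 = 0 - 9021 = -9021$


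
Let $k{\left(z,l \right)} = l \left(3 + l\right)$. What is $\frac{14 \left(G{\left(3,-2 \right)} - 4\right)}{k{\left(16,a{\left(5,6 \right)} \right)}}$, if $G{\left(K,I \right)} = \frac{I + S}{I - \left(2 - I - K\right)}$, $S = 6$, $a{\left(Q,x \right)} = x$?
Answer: $- \frac{112}{81} \approx -1.3827$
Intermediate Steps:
$G{\left(K,I \right)} = \frac{6 + I}{-2 + K + 2 I}$ ($G{\left(K,I \right)} = \frac{I + 6}{I - \left(2 - I - K\right)} = \frac{6 + I}{I - \left(2 - I - K\right)} = \frac{6 + I}{I + \left(-2 + I + K\right)} = \frac{6 + I}{-2 + K + 2 I}$)
$\frac{14 \left(G{\left(3,-2 \right)} - 4\right)}{k{\left(16,a{\left(5,6 \right)} \right)}} = \frac{14 \left(\frac{6 - 2}{-2 + 3 + 2 \left(-2\right)} - 4\right)}{6 \left(3 + 6\right)} = \frac{14 \left(\frac{1}{-2 + 3 - 4} \cdot 4 - 4\right)}{6 \cdot 9} = \frac{14 \left(\frac{1}{-3} \cdot 4 - 4\right)}{54} = 14 \left(\left(- \frac{1}{3}\right) 4 - 4\right) \frac{1}{54} = 14 \left(- \frac{4}{3} - 4\right) \frac{1}{54} = 14 \left(- \frac{16}{3}\right) \frac{1}{54} = \left(- \frac{224}{3}\right) \frac{1}{54} = - \frac{112}{81}$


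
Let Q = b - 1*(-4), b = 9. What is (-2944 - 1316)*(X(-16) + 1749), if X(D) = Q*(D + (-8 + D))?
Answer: -5235540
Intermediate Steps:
Q = 13 (Q = 9 - 1*(-4) = 9 + 4 = 13)
X(D) = -104 + 26*D (X(D) = 13*(D + (-8 + D)) = 13*(-8 + 2*D) = -104 + 26*D)
(-2944 - 1316)*(X(-16) + 1749) = (-2944 - 1316)*((-104 + 26*(-16)) + 1749) = -4260*((-104 - 416) + 1749) = -4260*(-520 + 1749) = -4260*1229 = -5235540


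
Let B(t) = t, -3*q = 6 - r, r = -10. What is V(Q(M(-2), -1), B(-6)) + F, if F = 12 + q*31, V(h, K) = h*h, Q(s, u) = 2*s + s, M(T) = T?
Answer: -352/3 ≈ -117.33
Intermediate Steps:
Q(s, u) = 3*s
q = -16/3 (q = -(6 - 1*(-10))/3 = -(6 + 10)/3 = -⅓*16 = -16/3 ≈ -5.3333)
V(h, K) = h²
F = -460/3 (F = 12 - 16/3*31 = 12 - 496/3 = -460/3 ≈ -153.33)
V(Q(M(-2), -1), B(-6)) + F = (3*(-2))² - 460/3 = (-6)² - 460/3 = 36 - 460/3 = -352/3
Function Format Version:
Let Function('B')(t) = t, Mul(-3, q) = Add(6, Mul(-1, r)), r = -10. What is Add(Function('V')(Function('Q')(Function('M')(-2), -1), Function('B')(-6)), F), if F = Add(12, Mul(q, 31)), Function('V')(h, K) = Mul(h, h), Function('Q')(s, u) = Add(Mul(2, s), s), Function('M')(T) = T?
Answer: Rational(-352, 3) ≈ -117.33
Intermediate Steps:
Function('Q')(s, u) = Mul(3, s)
q = Rational(-16, 3) (q = Mul(Rational(-1, 3), Add(6, Mul(-1, -10))) = Mul(Rational(-1, 3), Add(6, 10)) = Mul(Rational(-1, 3), 16) = Rational(-16, 3) ≈ -5.3333)
Function('V')(h, K) = Pow(h, 2)
F = Rational(-460, 3) (F = Add(12, Mul(Rational(-16, 3), 31)) = Add(12, Rational(-496, 3)) = Rational(-460, 3) ≈ -153.33)
Add(Function('V')(Function('Q')(Function('M')(-2), -1), Function('B')(-6)), F) = Add(Pow(Mul(3, -2), 2), Rational(-460, 3)) = Add(Pow(-6, 2), Rational(-460, 3)) = Add(36, Rational(-460, 3)) = Rational(-352, 3)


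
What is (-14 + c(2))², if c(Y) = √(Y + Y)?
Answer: 144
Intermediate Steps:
c(Y) = √2*√Y (c(Y) = √(2*Y) = √2*√Y)
(-14 + c(2))² = (-14 + √2*√2)² = (-14 + 2)² = (-12)² = 144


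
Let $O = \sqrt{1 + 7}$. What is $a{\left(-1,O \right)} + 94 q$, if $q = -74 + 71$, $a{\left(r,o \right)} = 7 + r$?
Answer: $-276$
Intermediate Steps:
$O = 2 \sqrt{2}$ ($O = \sqrt{8} = 2 \sqrt{2} \approx 2.8284$)
$q = -3$
$a{\left(-1,O \right)} + 94 q = \left(7 - 1\right) + 94 \left(-3\right) = 6 - 282 = -276$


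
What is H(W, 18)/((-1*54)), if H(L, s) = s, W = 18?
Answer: -1/3 ≈ -0.33333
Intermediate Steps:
H(W, 18)/((-1*54)) = 18/((-1*54)) = 18/(-54) = 18*(-1/54) = -1/3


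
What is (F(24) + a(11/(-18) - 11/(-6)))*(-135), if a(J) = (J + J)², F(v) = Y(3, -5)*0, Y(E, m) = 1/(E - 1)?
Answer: -2420/3 ≈ -806.67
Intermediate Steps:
Y(E, m) = 1/(-1 + E)
F(v) = 0 (F(v) = 0/(-1 + 3) = 0/2 = (½)*0 = 0)
a(J) = 4*J² (a(J) = (2*J)² = 4*J²)
(F(24) + a(11/(-18) - 11/(-6)))*(-135) = (0 + 4*(11/(-18) - 11/(-6))²)*(-135) = (0 + 4*(11*(-1/18) - 11*(-⅙))²)*(-135) = (0 + 4*(-11/18 + 11/6)²)*(-135) = (0 + 4*(11/9)²)*(-135) = (0 + 4*(121/81))*(-135) = (0 + 484/81)*(-135) = (484/81)*(-135) = -2420/3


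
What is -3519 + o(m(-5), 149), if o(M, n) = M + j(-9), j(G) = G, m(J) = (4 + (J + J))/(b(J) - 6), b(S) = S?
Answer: -38802/11 ≈ -3527.5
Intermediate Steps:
m(J) = (4 + 2*J)/(-6 + J) (m(J) = (4 + (J + J))/(J - 6) = (4 + 2*J)/(-6 + J))
o(M, n) = -9 + M (o(M, n) = M - 9 = -9 + M)
-3519 + o(m(-5), 149) = -3519 + (-9 + 2*(2 - 5)/(-6 - 5)) = -3519 + (-9 + 2*(-3)/(-11)) = -3519 + (-9 + 2*(-1/11)*(-3)) = -3519 + (-9 + 6/11) = -3519 - 93/11 = -38802/11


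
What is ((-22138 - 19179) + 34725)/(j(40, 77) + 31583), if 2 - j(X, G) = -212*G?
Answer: -6592/47909 ≈ -0.13759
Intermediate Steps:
j(X, G) = 2 + 212*G (j(X, G) = 2 - (-212)*G = 2 + 212*G)
((-22138 - 19179) + 34725)/(j(40, 77) + 31583) = ((-22138 - 19179) + 34725)/((2 + 212*77) + 31583) = (-41317 + 34725)/((2 + 16324) + 31583) = -6592/(16326 + 31583) = -6592/47909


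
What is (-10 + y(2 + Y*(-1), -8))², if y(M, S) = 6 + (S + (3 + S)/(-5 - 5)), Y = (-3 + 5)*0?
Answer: 529/4 ≈ 132.25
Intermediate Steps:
Y = 0 (Y = 2*0 = 0)
y(M, S) = 57/10 + 9*S/10 (y(M, S) = 6 + (S + (3 + S)/(-10)) = 6 + (S + (3 + S)*(-⅒)) = 6 + (S + (-3/10 - S/10)) = 6 + (-3/10 + 9*S/10) = 57/10 + 9*S/10)
(-10 + y(2 + Y*(-1), -8))² = (-10 + (57/10 + (9/10)*(-8)))² = (-10 + (57/10 - 36/5))² = (-10 - 3/2)² = (-23/2)² = 529/4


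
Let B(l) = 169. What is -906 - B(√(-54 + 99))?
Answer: -1075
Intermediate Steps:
-906 - B(√(-54 + 99)) = -906 - 1*169 = -906 - 169 = -1075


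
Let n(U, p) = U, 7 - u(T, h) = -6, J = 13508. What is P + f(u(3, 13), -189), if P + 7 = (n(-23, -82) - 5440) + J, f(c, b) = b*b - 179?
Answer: 43580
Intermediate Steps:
u(T, h) = 13 (u(T, h) = 7 - 1*(-6) = 7 + 6 = 13)
f(c, b) = -179 + b² (f(c, b) = b² - 179 = -179 + b²)
P = 8038 (P = -7 + ((-23 - 5440) + 13508) = -7 + (-5463 + 13508) = -7 + 8045 = 8038)
P + f(u(3, 13), -189) = 8038 + (-179 + (-189)²) = 8038 + (-179 + 35721) = 8038 + 35542 = 43580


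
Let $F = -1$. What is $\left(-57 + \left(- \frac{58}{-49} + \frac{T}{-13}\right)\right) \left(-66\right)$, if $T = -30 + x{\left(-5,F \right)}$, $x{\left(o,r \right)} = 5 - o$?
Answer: $\frac{2281950}{637} \approx 3582.3$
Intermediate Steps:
$T = -20$ ($T = -30 + \left(5 - -5\right) = -30 + \left(5 + 5\right) = -30 + 10 = -20$)
$\left(-57 + \left(- \frac{58}{-49} + \frac{T}{-13}\right)\right) \left(-66\right) = \left(-57 - \left(- \frac{58}{49} - \frac{20}{13}\right)\right) \left(-66\right) = \left(-57 - - \frac{1734}{637}\right) \left(-66\right) = \left(-57 + \left(\frac{58}{49} + \frac{20}{13}\right)\right) \left(-66\right) = \left(-57 + \frac{1734}{637}\right) \left(-66\right) = \left(- \frac{34575}{637}\right) \left(-66\right) = \frac{2281950}{637}$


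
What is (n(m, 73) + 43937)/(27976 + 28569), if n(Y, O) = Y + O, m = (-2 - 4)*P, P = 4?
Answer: 43986/56545 ≈ 0.77789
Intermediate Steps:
m = -24 (m = (-2 - 4)*4 = -6*4 = -24)
n(Y, O) = O + Y
(n(m, 73) + 43937)/(27976 + 28569) = ((73 - 24) + 43937)/(27976 + 28569) = (49 + 43937)/56545 = 43986*(1/56545) = 43986/56545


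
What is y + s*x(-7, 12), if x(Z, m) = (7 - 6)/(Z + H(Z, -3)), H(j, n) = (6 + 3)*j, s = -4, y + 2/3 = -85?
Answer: -8989/105 ≈ -85.609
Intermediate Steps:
y = -257/3 (y = -⅔ - 85 = -257/3 ≈ -85.667)
H(j, n) = 9*j
x(Z, m) = 1/(10*Z) (x(Z, m) = (7 - 6)/(Z + 9*Z) = 1/(10*Z))
y + s*x(-7, 12) = -257/3 - 2/(5*(-7)) = -257/3 - 2*(-1)/(5*7) = -257/3 - 4*(-1/70) = -257/3 + 2/35 = -8989/105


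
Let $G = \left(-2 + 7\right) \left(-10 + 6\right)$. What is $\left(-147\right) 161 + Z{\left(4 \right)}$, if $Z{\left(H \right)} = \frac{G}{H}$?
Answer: $-23672$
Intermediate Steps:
$G = -20$ ($G = 5 \left(-4\right) = -20$)
$Z{\left(H \right)} = - \frac{20}{H}$
$\left(-147\right) 161 + Z{\left(4 \right)} = \left(-147\right) 161 - \frac{20}{4} = -23667 - 5 = -23672$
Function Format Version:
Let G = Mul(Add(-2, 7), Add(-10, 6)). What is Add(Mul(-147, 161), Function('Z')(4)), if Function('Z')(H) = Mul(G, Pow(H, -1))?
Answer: -23672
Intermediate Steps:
G = -20 (G = Mul(5, -4) = -20)
Function('Z')(H) = Mul(-20, Pow(H, -1))
Add(Mul(-147, 161), Function('Z')(4)) = Add(Mul(-147, 161), Mul(-20, Pow(4, -1))) = Add(-23667, Mul(-20, Rational(1, 4))) = Add(-23667, -5) = -23672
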